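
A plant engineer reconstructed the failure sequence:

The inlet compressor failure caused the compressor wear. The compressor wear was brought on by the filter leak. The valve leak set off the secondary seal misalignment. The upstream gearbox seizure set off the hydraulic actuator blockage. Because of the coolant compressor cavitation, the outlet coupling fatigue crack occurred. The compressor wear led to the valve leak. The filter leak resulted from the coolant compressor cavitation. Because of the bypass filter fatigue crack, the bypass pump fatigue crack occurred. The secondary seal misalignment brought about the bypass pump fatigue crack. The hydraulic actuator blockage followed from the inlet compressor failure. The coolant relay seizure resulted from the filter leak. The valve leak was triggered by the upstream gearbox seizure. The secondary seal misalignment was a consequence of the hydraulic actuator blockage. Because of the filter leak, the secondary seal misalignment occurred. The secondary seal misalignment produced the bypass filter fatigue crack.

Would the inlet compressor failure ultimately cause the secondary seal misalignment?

There is a causal chain: the inlet compressor failure → the hydraulic actuator blockage → the secondary seal misalignment.

Yes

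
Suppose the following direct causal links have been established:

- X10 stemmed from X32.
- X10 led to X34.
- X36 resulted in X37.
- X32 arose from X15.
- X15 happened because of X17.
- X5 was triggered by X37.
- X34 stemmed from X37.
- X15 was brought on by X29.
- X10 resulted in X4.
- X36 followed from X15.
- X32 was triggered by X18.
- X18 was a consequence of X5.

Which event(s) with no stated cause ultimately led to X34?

X17, X29

Tracing upstream from X34: X34 ← X37 ← X36 ← X15 ← X17.
A separate upstream branch: X34 ← X37 ← X36 ← X15 ← X29.
Each of those chain origins has no stated cause.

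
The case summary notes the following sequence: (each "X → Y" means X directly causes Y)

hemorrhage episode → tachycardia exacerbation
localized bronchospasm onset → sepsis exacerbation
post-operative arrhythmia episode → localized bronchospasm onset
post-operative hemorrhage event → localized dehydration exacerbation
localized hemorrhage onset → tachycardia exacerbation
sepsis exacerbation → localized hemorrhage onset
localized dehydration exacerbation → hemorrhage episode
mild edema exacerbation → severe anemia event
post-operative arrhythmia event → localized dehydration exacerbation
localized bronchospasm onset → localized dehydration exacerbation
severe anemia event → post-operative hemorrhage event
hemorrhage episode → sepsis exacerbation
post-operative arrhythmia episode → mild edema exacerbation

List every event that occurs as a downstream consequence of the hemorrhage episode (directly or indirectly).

Direct effects: the sepsis exacerbation, the tachycardia exacerbation.
2 steps out: the localized hemorrhage onset.
Not reachable from it: the post-operative arrhythmia episode, the mild edema exacerbation, the severe anemia event, the post-operative hemorrhage event, the localized bronchospasm onset, the localized dehydration exacerbation, the post-operative arrhythmia event.

the localized hemorrhage onset, the sepsis exacerbation, the tachycardia exacerbation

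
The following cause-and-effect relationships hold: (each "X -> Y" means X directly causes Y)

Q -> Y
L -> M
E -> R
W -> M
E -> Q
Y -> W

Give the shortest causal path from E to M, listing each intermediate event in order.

E → Q → Y → W → M

E → Q
Q → Y
Y → W
W → M
Length: 4 steps.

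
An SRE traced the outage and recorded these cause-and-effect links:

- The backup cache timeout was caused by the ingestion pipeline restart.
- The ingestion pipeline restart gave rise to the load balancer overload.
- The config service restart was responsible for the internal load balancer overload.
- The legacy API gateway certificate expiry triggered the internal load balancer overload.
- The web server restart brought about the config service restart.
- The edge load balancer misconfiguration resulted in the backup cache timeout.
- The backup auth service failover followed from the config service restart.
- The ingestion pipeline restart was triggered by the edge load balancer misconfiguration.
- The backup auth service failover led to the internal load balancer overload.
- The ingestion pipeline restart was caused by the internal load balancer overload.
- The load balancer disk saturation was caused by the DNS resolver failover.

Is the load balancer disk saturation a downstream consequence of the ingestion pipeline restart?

No

The ingestion pipeline restart leads to the backup cache timeout, the load balancer overload; the load balancer disk saturation is not among them.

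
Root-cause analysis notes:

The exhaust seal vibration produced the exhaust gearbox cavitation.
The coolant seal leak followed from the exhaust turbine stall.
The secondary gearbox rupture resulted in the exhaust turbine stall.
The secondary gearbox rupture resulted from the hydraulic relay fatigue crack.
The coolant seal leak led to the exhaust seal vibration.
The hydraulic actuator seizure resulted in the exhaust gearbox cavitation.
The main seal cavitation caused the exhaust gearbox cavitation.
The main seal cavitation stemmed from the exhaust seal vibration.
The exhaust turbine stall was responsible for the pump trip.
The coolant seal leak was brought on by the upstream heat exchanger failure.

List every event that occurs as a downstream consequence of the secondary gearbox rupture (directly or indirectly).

the coolant seal leak, the exhaust gearbox cavitation, the exhaust seal vibration, the exhaust turbine stall, the main seal cavitation, the pump trip

Direct effects: the exhaust turbine stall.
2 steps out: the pump trip, the coolant seal leak.
3 steps out: the exhaust seal vibration.
4 steps out: the main seal cavitation, the exhaust gearbox cavitation.
Not reachable from it: the hydraulic relay fatigue crack, the upstream heat exchanger failure, the hydraulic actuator seizure.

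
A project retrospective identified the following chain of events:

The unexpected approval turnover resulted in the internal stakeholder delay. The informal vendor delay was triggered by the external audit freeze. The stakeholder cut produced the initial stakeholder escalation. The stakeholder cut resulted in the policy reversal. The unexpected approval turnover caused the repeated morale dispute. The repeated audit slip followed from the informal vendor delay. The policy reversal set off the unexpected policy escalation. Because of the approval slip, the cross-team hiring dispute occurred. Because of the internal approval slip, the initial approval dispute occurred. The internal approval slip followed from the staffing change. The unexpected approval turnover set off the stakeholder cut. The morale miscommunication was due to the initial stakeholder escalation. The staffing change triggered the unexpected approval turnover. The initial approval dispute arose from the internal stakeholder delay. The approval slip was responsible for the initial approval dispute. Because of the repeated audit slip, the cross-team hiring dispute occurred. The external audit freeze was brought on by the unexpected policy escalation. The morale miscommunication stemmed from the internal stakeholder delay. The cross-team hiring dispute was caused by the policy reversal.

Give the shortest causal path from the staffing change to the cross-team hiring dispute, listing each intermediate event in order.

the staffing change → the unexpected approval turnover → the stakeholder cut → the policy reversal → the cross-team hiring dispute

the staffing change → the unexpected approval turnover
the unexpected approval turnover → the stakeholder cut
the stakeholder cut → the policy reversal
the policy reversal → the cross-team hiring dispute
Length: 4 steps.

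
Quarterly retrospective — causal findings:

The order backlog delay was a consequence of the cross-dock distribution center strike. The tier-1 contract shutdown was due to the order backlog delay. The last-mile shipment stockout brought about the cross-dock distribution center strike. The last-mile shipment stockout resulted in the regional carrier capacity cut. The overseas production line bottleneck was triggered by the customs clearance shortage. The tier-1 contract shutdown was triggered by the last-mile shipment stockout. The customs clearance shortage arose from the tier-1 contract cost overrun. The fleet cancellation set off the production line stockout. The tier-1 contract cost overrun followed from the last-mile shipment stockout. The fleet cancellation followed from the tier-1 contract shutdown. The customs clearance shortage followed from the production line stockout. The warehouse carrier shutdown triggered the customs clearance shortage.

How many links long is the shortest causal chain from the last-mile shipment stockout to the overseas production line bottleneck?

3

Shortest chain: the last-mile shipment stockout → the tier-1 contract cost overrun → the customs clearance shortage → the overseas production line bottleneck.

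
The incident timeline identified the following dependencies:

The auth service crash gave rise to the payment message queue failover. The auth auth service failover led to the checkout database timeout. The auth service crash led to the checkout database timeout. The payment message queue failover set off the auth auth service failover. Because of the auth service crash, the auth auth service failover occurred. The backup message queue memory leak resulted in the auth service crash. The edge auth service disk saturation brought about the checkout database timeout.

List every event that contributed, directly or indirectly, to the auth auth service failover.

Immediate causes of the auth auth service failover: the auth service crash, the payment message queue failover.
Further upstream: the backup message queue memory leak.

the auth service crash, the backup message queue memory leak, the payment message queue failover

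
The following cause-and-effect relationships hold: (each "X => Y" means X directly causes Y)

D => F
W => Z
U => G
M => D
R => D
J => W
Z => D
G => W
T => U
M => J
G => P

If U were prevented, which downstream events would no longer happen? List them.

Downstream of U: G, W, Z, P, D, F.
Of those, still caused via another path: W, Z, D, F.
The remainder have no surviving cause.

G, P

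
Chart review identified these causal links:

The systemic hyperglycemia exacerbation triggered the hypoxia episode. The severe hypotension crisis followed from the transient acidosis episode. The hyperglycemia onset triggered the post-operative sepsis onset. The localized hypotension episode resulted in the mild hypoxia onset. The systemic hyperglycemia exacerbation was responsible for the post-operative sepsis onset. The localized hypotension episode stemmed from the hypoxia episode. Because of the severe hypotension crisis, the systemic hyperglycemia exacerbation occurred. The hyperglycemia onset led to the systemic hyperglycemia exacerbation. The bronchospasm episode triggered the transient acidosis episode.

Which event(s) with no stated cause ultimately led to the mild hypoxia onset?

Tracing upstream from the mild hypoxia onset: the mild hypoxia onset ← the localized hypotension episode ← the hypoxia episode ← the systemic hyperglycemia exacerbation ← the hyperglycemia onset.
A separate upstream branch: the mild hypoxia onset ← the localized hypotension episode ← the hypoxia episode ← the systemic hyperglycemia exacerbation ← the severe hypotension crisis ← the transient acidosis episode ← the bronchospasm episode.
Each of those chain origins has no stated cause.

the bronchospasm episode, the hyperglycemia onset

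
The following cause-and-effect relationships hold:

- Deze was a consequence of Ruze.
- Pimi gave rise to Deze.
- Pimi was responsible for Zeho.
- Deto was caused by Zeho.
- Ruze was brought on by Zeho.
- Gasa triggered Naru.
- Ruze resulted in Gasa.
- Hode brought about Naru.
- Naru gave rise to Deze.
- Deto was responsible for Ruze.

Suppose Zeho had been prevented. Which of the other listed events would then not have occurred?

Downstream of Zeho: Deto, Ruze, Gasa, Naru, Deze.
Of those, still caused via another path: Naru, Deze.
The remainder have no surviving cause.

Deto, Gasa, Ruze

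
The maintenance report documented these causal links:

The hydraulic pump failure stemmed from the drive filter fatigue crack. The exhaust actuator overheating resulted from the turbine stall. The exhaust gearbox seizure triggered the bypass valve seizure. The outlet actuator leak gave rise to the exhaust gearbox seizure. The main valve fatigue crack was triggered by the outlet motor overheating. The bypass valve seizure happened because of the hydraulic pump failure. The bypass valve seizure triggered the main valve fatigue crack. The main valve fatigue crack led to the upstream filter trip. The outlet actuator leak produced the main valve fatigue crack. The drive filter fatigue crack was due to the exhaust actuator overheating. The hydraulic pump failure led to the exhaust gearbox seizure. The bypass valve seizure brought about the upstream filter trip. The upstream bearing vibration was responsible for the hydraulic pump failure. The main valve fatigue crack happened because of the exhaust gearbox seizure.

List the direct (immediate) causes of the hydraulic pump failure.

Upstream contributors include the turbine stall, the exhaust actuator overheating, but only the drive filter fatigue crack, the upstream bearing vibration feed directly into the hydraulic pump failure.

the drive filter fatigue crack, the upstream bearing vibration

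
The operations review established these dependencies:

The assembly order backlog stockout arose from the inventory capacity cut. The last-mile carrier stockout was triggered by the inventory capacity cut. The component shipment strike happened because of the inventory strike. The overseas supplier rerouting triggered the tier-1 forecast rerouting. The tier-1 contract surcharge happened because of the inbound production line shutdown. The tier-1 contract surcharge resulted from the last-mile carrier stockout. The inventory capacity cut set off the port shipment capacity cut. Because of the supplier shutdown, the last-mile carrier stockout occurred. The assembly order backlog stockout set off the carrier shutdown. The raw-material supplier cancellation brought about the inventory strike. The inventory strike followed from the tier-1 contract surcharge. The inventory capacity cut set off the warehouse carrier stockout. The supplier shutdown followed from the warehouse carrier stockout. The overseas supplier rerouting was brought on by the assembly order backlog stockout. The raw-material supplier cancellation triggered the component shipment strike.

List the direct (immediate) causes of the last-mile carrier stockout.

the inventory capacity cut, the supplier shutdown

Upstream contributors include the warehouse carrier stockout, but only the inventory capacity cut, the supplier shutdown feed directly into the last-mile carrier stockout.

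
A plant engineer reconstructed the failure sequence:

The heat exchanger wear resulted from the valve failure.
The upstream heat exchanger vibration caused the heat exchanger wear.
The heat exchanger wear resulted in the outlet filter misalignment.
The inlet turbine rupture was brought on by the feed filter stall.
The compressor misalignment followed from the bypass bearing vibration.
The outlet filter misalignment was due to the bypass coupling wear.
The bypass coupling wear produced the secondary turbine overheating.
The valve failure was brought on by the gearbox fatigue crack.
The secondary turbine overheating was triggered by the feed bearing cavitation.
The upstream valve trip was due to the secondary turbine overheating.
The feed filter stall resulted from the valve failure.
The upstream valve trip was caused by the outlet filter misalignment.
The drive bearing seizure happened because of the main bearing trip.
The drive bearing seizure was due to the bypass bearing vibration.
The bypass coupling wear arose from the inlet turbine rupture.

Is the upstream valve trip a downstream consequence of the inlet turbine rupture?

Yes

There is a causal chain: the inlet turbine rupture → the bypass coupling wear → the secondary turbine overheating → the upstream valve trip.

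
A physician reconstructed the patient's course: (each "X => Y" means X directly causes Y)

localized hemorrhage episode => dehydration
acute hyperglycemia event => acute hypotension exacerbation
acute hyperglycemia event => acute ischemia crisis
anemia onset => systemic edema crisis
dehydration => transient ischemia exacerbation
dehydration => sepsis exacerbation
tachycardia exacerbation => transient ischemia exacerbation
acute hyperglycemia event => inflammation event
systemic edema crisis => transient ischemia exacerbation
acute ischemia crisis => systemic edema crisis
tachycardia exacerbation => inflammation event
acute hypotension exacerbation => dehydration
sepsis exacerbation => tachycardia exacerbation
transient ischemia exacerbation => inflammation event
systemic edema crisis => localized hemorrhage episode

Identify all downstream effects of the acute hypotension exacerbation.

Direct effects: the dehydration.
2 steps out: the sepsis exacerbation, the transient ischemia exacerbation.
3 steps out: the tachycardia exacerbation, the inflammation event.
Not reachable from it: the acute hyperglycemia event, the acute ischemia crisis, the systemic edema crisis, the localized hemorrhage episode, the anemia onset.

the dehydration, the inflammation event, the sepsis exacerbation, the tachycardia exacerbation, the transient ischemia exacerbation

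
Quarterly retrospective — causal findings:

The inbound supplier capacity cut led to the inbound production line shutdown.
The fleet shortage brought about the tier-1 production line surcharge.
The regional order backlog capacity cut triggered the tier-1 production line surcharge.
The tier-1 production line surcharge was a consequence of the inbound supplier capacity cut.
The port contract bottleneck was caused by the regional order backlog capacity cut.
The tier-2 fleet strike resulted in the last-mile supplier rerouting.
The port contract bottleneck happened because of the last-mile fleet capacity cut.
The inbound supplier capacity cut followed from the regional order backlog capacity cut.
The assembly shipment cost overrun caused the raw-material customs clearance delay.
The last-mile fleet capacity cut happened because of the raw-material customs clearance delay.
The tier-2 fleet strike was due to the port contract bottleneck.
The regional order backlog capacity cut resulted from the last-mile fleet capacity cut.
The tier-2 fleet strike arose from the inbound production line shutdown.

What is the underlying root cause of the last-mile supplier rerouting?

the assembly shipment cost overrun

Tracing upstream from the last-mile supplier rerouting: the last-mile supplier rerouting ← the tier-2 fleet strike ← the port contract bottleneck ← the last-mile fleet capacity cut ← the raw-material customs clearance delay ← the assembly shipment cost overrun.
The assembly shipment cost overrun has no stated cause, so it is the root.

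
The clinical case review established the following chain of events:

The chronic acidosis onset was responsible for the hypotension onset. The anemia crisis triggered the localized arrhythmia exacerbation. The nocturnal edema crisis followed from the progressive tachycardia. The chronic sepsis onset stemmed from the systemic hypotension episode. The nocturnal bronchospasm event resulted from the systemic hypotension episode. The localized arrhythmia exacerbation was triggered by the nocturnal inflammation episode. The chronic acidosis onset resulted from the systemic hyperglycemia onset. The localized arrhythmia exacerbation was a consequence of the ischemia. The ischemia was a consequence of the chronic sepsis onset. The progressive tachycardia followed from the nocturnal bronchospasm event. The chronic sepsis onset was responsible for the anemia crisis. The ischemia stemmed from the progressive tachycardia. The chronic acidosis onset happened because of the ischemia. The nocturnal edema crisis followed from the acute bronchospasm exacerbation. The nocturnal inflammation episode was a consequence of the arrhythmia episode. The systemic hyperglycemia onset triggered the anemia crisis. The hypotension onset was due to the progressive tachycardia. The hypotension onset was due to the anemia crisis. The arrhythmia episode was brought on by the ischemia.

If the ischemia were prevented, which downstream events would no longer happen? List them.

the arrhythmia episode, the nocturnal inflammation episode

Downstream of the ischemia: the chronic acidosis onset, the arrhythmia episode, the nocturnal inflammation episode, the hypotension onset, the localized arrhythmia exacerbation.
Of those, still caused via another path: the chronic acidosis onset, the hypotension onset, the localized arrhythmia exacerbation.
The remainder have no surviving cause.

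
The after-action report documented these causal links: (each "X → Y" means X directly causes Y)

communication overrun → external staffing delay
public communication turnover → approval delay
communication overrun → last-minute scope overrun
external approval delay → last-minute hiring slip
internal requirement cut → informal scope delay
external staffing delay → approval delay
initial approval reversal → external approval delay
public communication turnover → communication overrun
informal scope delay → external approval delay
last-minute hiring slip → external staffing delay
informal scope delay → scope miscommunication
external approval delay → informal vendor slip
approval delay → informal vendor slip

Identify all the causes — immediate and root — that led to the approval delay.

the communication overrun, the external approval delay, the external staffing delay, the informal scope delay, the initial approval reversal, the internal requirement cut, the last-minute hiring slip, the public communication turnover

Immediate causes of the approval delay: the public communication turnover, the external staffing delay.
Further upstream: the communication overrun, the internal requirement cut, the initial approval reversal, the informal scope delay, the external approval delay, the last-minute hiring slip.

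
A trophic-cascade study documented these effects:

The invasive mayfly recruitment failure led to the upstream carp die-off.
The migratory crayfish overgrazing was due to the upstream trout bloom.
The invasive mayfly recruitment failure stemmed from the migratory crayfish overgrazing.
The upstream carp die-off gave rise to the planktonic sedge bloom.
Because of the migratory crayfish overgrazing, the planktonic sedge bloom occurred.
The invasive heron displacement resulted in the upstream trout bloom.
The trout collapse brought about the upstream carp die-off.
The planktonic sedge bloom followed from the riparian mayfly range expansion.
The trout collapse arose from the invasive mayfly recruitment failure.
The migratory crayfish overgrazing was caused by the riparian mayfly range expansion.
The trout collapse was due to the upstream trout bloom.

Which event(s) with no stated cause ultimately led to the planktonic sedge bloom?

Tracing upstream from the planktonic sedge bloom: the planktonic sedge bloom ← the migratory crayfish overgrazing ← the upstream trout bloom ← the invasive heron displacement.
A separate upstream branch: the planktonic sedge bloom ← the riparian mayfly range expansion.
Each of those chain origins has no stated cause.

the invasive heron displacement, the riparian mayfly range expansion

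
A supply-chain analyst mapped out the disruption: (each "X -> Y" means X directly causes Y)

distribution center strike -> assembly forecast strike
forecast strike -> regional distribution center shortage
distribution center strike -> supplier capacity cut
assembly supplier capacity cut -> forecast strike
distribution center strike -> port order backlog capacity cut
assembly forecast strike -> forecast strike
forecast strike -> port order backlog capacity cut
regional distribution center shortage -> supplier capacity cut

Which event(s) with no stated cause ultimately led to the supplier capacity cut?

the assembly supplier capacity cut, the distribution center strike

Tracing upstream from the supplier capacity cut: the supplier capacity cut ← the distribution center strike.
A separate upstream branch: the supplier capacity cut ← the regional distribution center shortage ← the forecast strike ← the assembly supplier capacity cut.
Each of those chain origins has no stated cause.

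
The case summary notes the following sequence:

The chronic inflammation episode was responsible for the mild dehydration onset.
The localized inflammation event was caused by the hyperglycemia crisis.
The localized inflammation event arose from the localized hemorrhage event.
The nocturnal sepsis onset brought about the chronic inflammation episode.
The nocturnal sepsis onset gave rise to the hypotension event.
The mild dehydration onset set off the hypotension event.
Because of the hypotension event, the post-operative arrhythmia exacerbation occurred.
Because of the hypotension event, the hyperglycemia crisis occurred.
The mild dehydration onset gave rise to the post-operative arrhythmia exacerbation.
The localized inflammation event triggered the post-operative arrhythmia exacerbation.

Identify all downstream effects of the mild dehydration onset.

Direct effects: the hypotension event, the post-operative arrhythmia exacerbation.
2 steps out: the hyperglycemia crisis.
3 steps out: the localized inflammation event.
Not reachable from it: the nocturnal sepsis onset, the chronic inflammation episode, the localized hemorrhage event.

the hyperglycemia crisis, the hypotension event, the localized inflammation event, the post-operative arrhythmia exacerbation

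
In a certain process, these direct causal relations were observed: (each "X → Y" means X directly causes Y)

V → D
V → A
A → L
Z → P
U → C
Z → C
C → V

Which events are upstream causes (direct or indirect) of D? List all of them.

Immediate cause of D: V.
Further upstream: Z, U, C.

C, U, V, Z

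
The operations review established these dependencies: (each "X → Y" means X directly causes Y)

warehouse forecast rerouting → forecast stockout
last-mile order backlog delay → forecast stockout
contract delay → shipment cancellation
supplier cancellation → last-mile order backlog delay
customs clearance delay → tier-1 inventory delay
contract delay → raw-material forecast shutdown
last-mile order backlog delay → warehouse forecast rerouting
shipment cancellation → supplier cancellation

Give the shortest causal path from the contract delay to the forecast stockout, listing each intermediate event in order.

the contract delay → the shipment cancellation → the supplier cancellation → the last-mile order backlog delay → the forecast stockout

the contract delay → the shipment cancellation
the shipment cancellation → the supplier cancellation
the supplier cancellation → the last-mile order backlog delay
the last-mile order backlog delay → the forecast stockout
Length: 4 steps.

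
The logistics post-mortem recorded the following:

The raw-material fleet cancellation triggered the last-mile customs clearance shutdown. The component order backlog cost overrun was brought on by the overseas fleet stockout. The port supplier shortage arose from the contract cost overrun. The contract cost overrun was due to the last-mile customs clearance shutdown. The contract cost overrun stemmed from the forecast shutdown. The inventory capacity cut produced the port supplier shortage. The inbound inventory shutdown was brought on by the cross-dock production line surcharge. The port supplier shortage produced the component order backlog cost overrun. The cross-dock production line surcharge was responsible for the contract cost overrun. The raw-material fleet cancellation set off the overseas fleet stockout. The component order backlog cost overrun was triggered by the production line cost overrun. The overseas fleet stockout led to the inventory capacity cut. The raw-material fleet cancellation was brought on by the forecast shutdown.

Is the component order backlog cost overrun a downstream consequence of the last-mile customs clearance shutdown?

Yes

There is a causal chain: the last-mile customs clearance shutdown → the contract cost overrun → the port supplier shortage → the component order backlog cost overrun.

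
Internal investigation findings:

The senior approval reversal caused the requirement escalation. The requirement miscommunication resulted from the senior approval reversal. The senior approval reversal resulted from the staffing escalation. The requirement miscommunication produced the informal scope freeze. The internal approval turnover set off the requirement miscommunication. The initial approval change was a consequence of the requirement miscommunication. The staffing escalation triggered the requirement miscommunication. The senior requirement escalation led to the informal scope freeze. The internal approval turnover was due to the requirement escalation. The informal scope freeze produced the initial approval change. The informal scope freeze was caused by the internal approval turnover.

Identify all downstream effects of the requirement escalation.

the informal scope freeze, the initial approval change, the internal approval turnover, the requirement miscommunication

Direct effects: the internal approval turnover.
2 steps out: the requirement miscommunication, the informal scope freeze.
3 steps out: the initial approval change.
Not reachable from it: the staffing escalation, the senior approval reversal, the senior requirement escalation.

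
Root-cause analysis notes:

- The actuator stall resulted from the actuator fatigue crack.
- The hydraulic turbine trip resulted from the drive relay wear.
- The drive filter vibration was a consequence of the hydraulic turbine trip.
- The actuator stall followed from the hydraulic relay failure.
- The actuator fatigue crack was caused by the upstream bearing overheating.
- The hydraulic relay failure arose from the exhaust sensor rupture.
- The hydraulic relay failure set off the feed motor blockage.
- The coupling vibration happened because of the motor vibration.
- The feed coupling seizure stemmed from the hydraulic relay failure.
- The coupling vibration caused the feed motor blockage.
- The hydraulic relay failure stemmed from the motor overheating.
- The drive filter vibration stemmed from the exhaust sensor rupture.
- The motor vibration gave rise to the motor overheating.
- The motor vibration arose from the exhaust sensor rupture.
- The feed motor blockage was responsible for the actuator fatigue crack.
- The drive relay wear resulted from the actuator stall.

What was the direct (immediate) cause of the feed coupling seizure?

the hydraulic relay failure

Upstream contributors include the exhaust sensor rupture, the motor vibration, the motor overheating, but only the hydraulic relay failure feeds directly into the feed coupling seizure.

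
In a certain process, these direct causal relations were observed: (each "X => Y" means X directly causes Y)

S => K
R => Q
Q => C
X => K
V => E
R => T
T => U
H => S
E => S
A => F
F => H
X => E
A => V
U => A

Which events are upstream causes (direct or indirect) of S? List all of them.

Immediate causes of S: H, E.
Further upstream: R, T, U, A, F, X, V.

A, E, F, H, R, T, U, V, X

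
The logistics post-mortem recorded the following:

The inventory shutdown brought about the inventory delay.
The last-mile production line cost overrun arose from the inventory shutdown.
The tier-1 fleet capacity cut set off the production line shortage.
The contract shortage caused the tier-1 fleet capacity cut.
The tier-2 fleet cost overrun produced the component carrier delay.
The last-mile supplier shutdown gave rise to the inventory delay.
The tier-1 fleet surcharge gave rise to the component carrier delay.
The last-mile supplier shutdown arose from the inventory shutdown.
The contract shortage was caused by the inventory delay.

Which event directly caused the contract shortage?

Upstream contributors include the inventory shutdown, the last-mile supplier shutdown, but only the inventory delay feeds directly into the contract shortage.

the inventory delay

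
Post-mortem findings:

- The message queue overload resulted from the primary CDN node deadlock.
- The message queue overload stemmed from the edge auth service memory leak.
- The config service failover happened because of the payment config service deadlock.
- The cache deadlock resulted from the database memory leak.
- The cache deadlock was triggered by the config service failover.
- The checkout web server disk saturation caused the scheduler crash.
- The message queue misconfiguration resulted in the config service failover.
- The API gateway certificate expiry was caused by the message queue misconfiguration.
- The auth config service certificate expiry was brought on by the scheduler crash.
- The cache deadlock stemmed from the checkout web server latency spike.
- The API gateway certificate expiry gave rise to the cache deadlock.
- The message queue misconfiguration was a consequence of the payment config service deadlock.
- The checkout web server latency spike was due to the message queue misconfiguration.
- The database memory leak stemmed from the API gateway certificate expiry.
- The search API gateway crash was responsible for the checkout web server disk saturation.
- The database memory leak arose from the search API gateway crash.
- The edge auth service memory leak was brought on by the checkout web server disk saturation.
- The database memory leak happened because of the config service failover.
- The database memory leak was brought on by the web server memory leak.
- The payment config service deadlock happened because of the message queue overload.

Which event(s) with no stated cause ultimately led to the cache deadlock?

the primary CDN node deadlock, the search API gateway crash, the web server memory leak

Tracing upstream from the cache deadlock: the cache deadlock ← the database memory leak ← the search API gateway crash.
A separate upstream branch: the cache deadlock ← the config service failover ← the payment config service deadlock ← the message queue overload ← the primary CDN node deadlock.
A separate upstream branch: the cache deadlock ← the database memory leak ← the web server memory leak.
Each of those chain origins has no stated cause.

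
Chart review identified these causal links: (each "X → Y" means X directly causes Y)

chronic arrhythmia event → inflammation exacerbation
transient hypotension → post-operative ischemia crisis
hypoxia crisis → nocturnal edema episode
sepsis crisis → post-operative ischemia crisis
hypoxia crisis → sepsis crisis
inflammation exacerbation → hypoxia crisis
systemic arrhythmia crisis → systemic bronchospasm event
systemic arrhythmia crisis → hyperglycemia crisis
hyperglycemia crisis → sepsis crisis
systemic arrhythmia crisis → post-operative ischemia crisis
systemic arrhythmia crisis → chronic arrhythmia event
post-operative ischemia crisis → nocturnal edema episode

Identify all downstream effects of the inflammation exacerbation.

Direct effects: the hypoxia crisis.
2 steps out: the sepsis crisis, the nocturnal edema episode.
3 steps out: the post-operative ischemia crisis.
Not reachable from it: the systemic arrhythmia crisis, the systemic bronchospasm event, the chronic arrhythmia event, the transient hypotension, the hyperglycemia crisis.

the hypoxia crisis, the nocturnal edema episode, the post-operative ischemia crisis, the sepsis crisis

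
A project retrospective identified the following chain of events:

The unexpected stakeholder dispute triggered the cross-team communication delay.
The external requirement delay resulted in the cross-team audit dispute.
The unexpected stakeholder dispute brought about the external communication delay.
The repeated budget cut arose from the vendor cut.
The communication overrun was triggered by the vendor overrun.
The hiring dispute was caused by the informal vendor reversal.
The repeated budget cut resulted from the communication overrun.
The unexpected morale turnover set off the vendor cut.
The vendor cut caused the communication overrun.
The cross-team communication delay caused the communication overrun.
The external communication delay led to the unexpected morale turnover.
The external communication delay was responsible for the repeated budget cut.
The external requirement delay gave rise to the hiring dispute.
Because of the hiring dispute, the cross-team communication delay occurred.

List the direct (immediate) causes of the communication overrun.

the cross-team communication delay, the vendor cut, the vendor overrun

Upstream contributors include the external requirement delay, the unexpected stakeholder dispute, the external communication delay, the unexpected morale turnover, the informal vendor reversal, the hiring dispute, but only the cross-team communication delay, the vendor cut, the vendor overrun feed directly into the communication overrun.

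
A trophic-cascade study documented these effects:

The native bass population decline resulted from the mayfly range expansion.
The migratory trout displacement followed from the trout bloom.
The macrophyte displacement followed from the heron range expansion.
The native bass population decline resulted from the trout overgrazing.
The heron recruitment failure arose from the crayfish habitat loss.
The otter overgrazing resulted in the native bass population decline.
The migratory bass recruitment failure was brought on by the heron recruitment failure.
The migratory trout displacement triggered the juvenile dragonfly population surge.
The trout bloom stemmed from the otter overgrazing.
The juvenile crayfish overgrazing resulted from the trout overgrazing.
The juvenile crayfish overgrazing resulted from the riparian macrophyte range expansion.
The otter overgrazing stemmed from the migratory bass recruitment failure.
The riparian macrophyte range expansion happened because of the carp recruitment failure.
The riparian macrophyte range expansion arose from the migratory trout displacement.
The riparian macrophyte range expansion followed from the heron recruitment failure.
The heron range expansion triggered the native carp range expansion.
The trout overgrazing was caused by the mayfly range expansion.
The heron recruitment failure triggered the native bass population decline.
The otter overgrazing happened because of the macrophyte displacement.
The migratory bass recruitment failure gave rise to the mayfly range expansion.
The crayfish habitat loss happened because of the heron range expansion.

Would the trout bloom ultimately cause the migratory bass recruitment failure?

No

The trout bloom leads to the migratory trout displacement, the juvenile dragonfly population surge, the riparian macrophyte range expansion, the juvenile crayfish overgrazing; the migratory bass recruitment failure is not among them.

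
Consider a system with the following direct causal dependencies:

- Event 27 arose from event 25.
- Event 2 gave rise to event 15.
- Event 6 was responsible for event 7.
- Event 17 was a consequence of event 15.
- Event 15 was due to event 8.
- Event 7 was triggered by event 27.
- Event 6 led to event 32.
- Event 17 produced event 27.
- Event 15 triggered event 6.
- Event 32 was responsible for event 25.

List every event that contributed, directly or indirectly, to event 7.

Immediate causes of event 7: event 6, event 27.
Further upstream: event 8, event 15, event 17, event 32, event 25, event 2.

event 15, event 17, event 2, event 25, event 27, event 32, event 6, event 8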